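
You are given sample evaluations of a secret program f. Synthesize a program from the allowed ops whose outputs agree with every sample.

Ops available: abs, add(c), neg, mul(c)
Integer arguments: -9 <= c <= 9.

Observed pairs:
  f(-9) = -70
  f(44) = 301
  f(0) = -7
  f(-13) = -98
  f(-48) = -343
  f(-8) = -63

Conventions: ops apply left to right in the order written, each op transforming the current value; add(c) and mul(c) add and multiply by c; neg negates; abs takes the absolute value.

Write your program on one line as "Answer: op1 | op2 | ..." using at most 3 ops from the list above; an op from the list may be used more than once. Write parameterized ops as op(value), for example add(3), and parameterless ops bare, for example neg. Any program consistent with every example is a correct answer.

mul(-7) | neg | add(-7)

Check, running the answer program on each example:
  -9 -> 63 -> -63 -> -70
  44 -> -308 -> 308 -> 301
  0 -> 0 -> 0 -> -7
  -13 -> 91 -> -91 -> -98
  -48 -> 336 -> -336 -> -343
  -8 -> 56 -> -56 -> -63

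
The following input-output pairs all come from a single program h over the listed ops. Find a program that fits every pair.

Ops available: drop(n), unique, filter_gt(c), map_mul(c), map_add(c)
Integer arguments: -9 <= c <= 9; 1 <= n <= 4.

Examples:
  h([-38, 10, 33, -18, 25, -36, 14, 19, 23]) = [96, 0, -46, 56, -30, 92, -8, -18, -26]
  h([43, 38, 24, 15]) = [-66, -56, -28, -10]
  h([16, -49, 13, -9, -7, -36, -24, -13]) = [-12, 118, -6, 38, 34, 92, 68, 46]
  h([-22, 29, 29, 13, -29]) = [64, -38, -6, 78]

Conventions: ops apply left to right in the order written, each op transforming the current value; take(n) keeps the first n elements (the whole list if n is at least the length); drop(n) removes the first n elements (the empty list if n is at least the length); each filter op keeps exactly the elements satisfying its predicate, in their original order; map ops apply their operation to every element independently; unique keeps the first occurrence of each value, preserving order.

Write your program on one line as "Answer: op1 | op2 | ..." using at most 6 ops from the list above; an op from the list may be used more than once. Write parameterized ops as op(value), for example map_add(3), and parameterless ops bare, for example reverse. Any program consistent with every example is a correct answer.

map_mul(-2) | map_add(8) | unique | map_add(5) | map_add(7)

Check, running the answer program on each example:
  [-38, 10, 33, -18, 25, -36, 14, 19, 23] -> [76, -20, -66, 36, -50, 72, -28, -38, -46] -> [84, -12, -58, 44, -42, 80, -20, -30, -38] -> [84, -12, -58, 44, -42, 80, -20, -30, -38] -> [89, -7, -53, 49, -37, 85, -15, -25, -33] -> [96, 0, -46, 56, -30, 92, -8, -18, -26]
  [43, 38, 24, 15] -> [-86, -76, -48, -30] -> [-78, -68, -40, -22] -> [-78, -68, -40, -22] -> [-73, -63, -35, -17] -> [-66, -56, -28, -10]
  [16, -49, 13, -9, -7, -36, -24, -13] -> [-32, 98, -26, 18, 14, 72, 48, 26] -> [-24, 106, -18, 26, 22, 80, 56, 34] -> [-24, 106, -18, 26, 22, 80, 56, 34] -> [-19, 111, -13, 31, 27, 85, 61, 39] -> [-12, 118, -6, 38, 34, 92, 68, 46]
  [-22, 29, 29, 13, -29] -> [44, -58, -58, -26, 58] -> [52, -50, -50, -18, 66] -> [52, -50, -18, 66] -> [57, -45, -13, 71] -> [64, -38, -6, 78]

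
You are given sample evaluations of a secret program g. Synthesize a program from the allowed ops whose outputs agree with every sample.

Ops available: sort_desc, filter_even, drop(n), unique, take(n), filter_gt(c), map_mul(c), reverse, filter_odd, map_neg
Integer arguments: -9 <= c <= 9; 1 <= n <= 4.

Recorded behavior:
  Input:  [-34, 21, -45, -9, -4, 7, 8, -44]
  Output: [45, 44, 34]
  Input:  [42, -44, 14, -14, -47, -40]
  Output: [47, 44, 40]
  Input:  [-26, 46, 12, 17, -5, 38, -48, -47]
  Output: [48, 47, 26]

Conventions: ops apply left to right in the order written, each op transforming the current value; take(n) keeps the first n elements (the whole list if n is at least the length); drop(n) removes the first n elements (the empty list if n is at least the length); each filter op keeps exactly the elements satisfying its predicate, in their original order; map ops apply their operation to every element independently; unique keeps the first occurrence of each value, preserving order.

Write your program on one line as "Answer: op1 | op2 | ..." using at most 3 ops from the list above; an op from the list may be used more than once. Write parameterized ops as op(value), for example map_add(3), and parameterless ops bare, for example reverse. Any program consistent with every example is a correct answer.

map_neg | sort_desc | take(3)

Check, running the answer program on each example:
  [-34, 21, -45, -9, -4, 7, 8, -44] -> [34, -21, 45, 9, 4, -7, -8, 44] -> [45, 44, 34, 9, 4, -7, -8, -21] -> [45, 44, 34]
  [42, -44, 14, -14, -47, -40] -> [-42, 44, -14, 14, 47, 40] -> [47, 44, 40, 14, -14, -42] -> [47, 44, 40]
  [-26, 46, 12, 17, -5, 38, -48, -47] -> [26, -46, -12, -17, 5, -38, 48, 47] -> [48, 47, 26, 5, -12, -17, -38, -46] -> [48, 47, 26]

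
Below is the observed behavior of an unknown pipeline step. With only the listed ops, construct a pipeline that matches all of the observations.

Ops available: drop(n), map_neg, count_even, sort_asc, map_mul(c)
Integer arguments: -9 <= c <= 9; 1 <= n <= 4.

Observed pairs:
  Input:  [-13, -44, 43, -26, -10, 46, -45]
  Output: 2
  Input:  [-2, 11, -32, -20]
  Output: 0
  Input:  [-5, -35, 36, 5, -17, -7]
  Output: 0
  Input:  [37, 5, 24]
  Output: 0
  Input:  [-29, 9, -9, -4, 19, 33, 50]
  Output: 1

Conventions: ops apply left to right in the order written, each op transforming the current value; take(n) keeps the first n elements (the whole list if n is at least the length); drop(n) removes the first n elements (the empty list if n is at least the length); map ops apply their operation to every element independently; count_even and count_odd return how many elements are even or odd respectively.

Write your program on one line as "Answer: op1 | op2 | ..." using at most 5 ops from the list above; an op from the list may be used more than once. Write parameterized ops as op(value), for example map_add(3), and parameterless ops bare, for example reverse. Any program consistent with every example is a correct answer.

map_neg | drop(3) | sort_asc | drop(1) | count_even

Check, running the answer program on each example:
  [-13, -44, 43, -26, -10, 46, -45] -> [13, 44, -43, 26, 10, -46, 45] -> [26, 10, -46, 45] -> [-46, 10, 26, 45] -> [10, 26, 45] -> 2
  [-2, 11, -32, -20] -> [2, -11, 32, 20] -> [20] -> [20] -> [] -> 0
  [-5, -35, 36, 5, -17, -7] -> [5, 35, -36, -5, 17, 7] -> [-5, 17, 7] -> [-5, 7, 17] -> [7, 17] -> 0
  [37, 5, 24] -> [-37, -5, -24] -> [] -> [] -> [] -> 0
  [-29, 9, -9, -4, 19, 33, 50] -> [29, -9, 9, 4, -19, -33, -50] -> [4, -19, -33, -50] -> [-50, -33, -19, 4] -> [-33, -19, 4] -> 1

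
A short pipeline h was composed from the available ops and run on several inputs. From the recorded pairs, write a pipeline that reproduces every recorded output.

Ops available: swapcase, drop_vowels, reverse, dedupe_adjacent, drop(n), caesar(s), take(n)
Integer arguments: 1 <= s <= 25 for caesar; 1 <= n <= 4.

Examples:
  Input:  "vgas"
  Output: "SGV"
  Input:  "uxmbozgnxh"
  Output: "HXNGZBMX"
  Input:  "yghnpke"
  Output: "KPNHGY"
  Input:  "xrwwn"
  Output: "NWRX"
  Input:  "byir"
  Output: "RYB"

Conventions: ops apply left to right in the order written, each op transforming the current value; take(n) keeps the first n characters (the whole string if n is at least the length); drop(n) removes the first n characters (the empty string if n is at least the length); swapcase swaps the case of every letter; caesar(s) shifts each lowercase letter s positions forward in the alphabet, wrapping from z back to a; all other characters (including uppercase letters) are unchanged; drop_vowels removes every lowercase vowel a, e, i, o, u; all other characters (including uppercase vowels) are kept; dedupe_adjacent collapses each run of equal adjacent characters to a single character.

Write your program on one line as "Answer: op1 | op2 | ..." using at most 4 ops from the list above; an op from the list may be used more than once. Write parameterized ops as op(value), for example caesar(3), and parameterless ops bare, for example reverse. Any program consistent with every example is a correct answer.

drop_vowels | reverse | dedupe_adjacent | swapcase

Check, running the answer program on each example:
  "vgas" -> "vgs" -> "sgv" -> "sgv" -> "SGV"
  "uxmbozgnxh" -> "xmbzgnxh" -> "hxngzbmx" -> "hxngzbmx" -> "HXNGZBMX"
  "yghnpke" -> "yghnpk" -> "kpnhgy" -> "kpnhgy" -> "KPNHGY"
  "xrwwn" -> "xrwwn" -> "nwwrx" -> "nwrx" -> "NWRX"
  "byir" -> "byr" -> "ryb" -> "ryb" -> "RYB"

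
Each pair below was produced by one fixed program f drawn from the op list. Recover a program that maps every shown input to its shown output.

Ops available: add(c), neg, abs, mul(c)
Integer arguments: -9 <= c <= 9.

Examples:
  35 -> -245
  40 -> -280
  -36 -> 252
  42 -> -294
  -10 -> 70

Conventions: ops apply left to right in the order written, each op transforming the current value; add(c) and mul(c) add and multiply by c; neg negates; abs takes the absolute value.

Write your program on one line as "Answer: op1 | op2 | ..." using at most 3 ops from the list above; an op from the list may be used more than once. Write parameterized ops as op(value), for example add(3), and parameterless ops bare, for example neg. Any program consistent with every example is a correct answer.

mul(7) | neg

Check, running the answer program on each example:
  35 -> 245 -> -245
  40 -> 280 -> -280
  -36 -> -252 -> 252
  42 -> 294 -> -294
  -10 -> -70 -> 70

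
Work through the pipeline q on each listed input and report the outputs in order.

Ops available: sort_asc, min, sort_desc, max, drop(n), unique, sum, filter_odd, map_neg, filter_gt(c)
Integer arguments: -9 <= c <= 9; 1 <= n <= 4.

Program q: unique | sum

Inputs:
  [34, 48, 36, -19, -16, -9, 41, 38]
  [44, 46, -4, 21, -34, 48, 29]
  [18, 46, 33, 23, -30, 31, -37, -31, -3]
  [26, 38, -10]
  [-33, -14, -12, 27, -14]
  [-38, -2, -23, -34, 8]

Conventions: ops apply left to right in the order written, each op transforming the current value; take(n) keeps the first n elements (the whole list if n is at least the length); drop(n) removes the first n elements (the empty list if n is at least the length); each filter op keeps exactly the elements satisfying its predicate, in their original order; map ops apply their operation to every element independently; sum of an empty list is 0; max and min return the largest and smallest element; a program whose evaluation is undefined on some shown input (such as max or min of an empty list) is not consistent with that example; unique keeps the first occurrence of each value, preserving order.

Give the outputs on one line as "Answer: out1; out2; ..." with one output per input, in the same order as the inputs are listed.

Execution, op by op:
  [34, 48, 36, -19, -16, -9, 41, 38] -> [34, 48, 36, -19, -16, -9, 41, 38] -> 153
  [44, 46, -4, 21, -34, 48, 29] -> [44, 46, -4, 21, -34, 48, 29] -> 150
  [18, 46, 33, 23, -30, 31, -37, -31, -3] -> [18, 46, 33, 23, -30, 31, -37, -31, -3] -> 50
  [26, 38, -10] -> [26, 38, -10] -> 54
  [-33, -14, -12, 27, -14] -> [-33, -14, -12, 27] -> -32
  [-38, -2, -23, -34, 8] -> [-38, -2, -23, -34, 8] -> -89

153; 150; 50; 54; -32; -89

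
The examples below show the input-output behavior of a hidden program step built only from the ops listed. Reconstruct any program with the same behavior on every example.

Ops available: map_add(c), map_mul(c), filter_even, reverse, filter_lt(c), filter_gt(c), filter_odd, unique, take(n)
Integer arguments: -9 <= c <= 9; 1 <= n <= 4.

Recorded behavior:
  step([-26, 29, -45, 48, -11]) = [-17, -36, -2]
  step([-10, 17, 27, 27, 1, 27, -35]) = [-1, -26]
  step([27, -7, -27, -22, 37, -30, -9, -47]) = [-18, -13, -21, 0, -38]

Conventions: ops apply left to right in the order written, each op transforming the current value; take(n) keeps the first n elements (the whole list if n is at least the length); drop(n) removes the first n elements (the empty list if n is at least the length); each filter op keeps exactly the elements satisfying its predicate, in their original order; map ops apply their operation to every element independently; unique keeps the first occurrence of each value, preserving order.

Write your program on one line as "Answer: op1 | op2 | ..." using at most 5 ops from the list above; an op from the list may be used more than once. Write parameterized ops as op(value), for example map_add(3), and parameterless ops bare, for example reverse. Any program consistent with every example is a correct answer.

reverse | unique | filter_lt(-7) | reverse | map_add(9)

Check, running the answer program on each example:
  [-26, 29, -45, 48, -11] -> [-11, 48, -45, 29, -26] -> [-11, 48, -45, 29, -26] -> [-11, -45, -26] -> [-26, -45, -11] -> [-17, -36, -2]
  [-10, 17, 27, 27, 1, 27, -35] -> [-35, 27, 1, 27, 27, 17, -10] -> [-35, 27, 1, 17, -10] -> [-35, -10] -> [-10, -35] -> [-1, -26]
  [27, -7, -27, -22, 37, -30, -9, -47] -> [-47, -9, -30, 37, -22, -27, -7, 27] -> [-47, -9, -30, 37, -22, -27, -7, 27] -> [-47, -9, -30, -22, -27] -> [-27, -22, -30, -9, -47] -> [-18, -13, -21, 0, -38]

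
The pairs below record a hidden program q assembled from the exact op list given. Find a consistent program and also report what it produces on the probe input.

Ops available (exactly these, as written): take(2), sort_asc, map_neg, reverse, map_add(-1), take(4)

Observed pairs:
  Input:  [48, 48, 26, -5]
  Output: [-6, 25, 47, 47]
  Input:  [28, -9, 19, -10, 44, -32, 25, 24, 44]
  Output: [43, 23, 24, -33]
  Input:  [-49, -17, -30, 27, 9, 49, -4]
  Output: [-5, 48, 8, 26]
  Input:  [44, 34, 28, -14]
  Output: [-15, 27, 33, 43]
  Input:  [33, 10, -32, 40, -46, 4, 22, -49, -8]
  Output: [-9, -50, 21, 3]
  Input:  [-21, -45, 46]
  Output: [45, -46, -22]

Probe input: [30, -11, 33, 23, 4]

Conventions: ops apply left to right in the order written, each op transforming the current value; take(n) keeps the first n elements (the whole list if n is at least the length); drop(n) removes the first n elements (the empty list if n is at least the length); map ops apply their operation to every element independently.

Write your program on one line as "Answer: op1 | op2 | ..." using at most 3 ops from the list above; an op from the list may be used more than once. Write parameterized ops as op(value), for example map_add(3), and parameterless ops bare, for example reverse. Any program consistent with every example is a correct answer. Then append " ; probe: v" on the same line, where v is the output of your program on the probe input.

reverse | map_add(-1) | take(4) ; probe: [3, 22, 32, -12]

Check, running the answer program on each example:
  [48, 48, 26, -5] -> [-5, 26, 48, 48] -> [-6, 25, 47, 47] -> [-6, 25, 47, 47]
  [28, -9, 19, -10, 44, -32, 25, 24, 44] -> [44, 24, 25, -32, 44, -10, 19, -9, 28] -> [43, 23, 24, -33, 43, -11, 18, -10, 27] -> [43, 23, 24, -33]
  [-49, -17, -30, 27, 9, 49, -4] -> [-4, 49, 9, 27, -30, -17, -49] -> [-5, 48, 8, 26, -31, -18, -50] -> [-5, 48, 8, 26]
  [44, 34, 28, -14] -> [-14, 28, 34, 44] -> [-15, 27, 33, 43] -> [-15, 27, 33, 43]
  [33, 10, -32, 40, -46, 4, 22, -49, -8] -> [-8, -49, 22, 4, -46, 40, -32, 10, 33] -> [-9, -50, 21, 3, -47, 39, -33, 9, 32] -> [-9, -50, 21, 3]
  [-21, -45, 46] -> [46, -45, -21] -> [45, -46, -22] -> [45, -46, -22]
  probe: [30, -11, 33, 23, 4] -> [4, 23, 33, -11, 30] -> [3, 22, 32, -12, 29] -> [3, 22, 32, -12]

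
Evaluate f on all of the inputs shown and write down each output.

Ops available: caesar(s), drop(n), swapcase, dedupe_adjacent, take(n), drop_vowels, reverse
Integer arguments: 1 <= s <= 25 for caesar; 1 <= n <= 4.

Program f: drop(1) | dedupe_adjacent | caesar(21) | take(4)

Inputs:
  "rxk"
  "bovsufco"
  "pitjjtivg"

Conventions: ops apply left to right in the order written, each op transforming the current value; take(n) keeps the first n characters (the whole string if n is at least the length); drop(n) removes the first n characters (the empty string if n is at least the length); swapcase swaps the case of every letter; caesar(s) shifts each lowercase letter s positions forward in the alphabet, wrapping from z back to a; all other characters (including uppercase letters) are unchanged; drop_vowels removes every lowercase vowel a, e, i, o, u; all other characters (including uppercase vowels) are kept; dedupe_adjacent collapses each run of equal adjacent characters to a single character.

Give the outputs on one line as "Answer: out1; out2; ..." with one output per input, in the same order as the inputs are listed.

"sf"; "jqnp"; "doeo"

Execution, op by op:
  "rxk" -> "xk" -> "xk" -> "sf" -> "sf"
  "bovsufco" -> "ovsufco" -> "ovsufco" -> "jqnpaxj" -> "jqnp"
  "pitjjtivg" -> "itjjtivg" -> "itjtivg" -> "doeodqb" -> "doeo"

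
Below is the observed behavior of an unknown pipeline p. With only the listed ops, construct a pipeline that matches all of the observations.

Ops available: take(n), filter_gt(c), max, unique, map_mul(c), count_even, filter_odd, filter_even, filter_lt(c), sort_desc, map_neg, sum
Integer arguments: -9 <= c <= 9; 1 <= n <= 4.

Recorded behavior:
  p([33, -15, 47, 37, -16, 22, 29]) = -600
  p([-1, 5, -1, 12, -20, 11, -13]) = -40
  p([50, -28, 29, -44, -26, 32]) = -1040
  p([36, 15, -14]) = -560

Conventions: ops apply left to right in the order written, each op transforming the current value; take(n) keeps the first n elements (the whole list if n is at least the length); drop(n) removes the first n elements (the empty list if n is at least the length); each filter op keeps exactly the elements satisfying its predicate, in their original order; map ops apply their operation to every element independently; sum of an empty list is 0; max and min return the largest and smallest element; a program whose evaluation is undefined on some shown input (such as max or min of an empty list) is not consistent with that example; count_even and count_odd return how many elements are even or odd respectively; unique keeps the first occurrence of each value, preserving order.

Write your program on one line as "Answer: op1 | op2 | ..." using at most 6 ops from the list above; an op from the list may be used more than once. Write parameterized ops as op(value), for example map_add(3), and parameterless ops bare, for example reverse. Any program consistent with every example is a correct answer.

map_mul(-5) | filter_gt(-3) | map_mul(-8) | sort_desc | max

Check, running the answer program on each example:
  [33, -15, 47, 37, -16, 22, 29] -> [-165, 75, -235, -185, 80, -110, -145] -> [75, 80] -> [-600, -640] -> [-600, -640] -> -600
  [-1, 5, -1, 12, -20, 11, -13] -> [5, -25, 5, -60, 100, -55, 65] -> [5, 5, 100, 65] -> [-40, -40, -800, -520] -> [-40, -40, -520, -800] -> -40
  [50, -28, 29, -44, -26, 32] -> [-250, 140, -145, 220, 130, -160] -> [140, 220, 130] -> [-1120, -1760, -1040] -> [-1040, -1120, -1760] -> -1040
  [36, 15, -14] -> [-180, -75, 70] -> [70] -> [-560] -> [-560] -> -560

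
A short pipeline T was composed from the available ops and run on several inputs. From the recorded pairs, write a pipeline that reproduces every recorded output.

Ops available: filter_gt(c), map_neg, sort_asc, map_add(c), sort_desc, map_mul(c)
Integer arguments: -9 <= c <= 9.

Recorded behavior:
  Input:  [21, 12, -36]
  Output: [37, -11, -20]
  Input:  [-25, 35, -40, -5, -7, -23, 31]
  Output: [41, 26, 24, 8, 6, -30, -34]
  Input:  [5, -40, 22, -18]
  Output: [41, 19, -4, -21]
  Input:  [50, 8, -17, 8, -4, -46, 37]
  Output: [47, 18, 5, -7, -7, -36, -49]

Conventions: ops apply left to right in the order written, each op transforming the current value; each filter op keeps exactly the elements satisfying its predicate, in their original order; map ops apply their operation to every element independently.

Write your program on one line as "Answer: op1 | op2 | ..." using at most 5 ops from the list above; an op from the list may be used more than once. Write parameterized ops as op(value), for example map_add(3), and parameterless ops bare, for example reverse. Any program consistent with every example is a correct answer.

map_neg | map_add(2) | map_add(-1) | sort_desc

Check, running the answer program on each example:
  [21, 12, -36] -> [-21, -12, 36] -> [-19, -10, 38] -> [-20, -11, 37] -> [37, -11, -20]
  [-25, 35, -40, -5, -7, -23, 31] -> [25, -35, 40, 5, 7, 23, -31] -> [27, -33, 42, 7, 9, 25, -29] -> [26, -34, 41, 6, 8, 24, -30] -> [41, 26, 24, 8, 6, -30, -34]
  [5, -40, 22, -18] -> [-5, 40, -22, 18] -> [-3, 42, -20, 20] -> [-4, 41, -21, 19] -> [41, 19, -4, -21]
  [50, 8, -17, 8, -4, -46, 37] -> [-50, -8, 17, -8, 4, 46, -37] -> [-48, -6, 19, -6, 6, 48, -35] -> [-49, -7, 18, -7, 5, 47, -36] -> [47, 18, 5, -7, -7, -36, -49]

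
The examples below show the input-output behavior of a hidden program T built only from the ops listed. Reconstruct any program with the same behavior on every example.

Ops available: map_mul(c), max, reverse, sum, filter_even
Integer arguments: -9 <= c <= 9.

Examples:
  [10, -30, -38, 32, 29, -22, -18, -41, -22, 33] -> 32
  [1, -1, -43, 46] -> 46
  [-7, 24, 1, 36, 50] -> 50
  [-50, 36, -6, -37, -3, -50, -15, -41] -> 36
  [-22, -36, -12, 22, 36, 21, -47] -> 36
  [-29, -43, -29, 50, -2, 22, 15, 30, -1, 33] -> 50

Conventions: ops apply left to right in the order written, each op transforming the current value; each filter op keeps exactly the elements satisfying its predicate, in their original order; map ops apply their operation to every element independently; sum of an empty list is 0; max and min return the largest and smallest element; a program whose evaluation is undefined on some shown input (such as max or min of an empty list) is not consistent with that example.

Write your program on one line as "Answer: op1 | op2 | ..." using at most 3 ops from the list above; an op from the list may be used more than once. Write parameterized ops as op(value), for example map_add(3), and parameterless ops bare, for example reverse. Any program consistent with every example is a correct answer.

filter_even | reverse | max

Check, running the answer program on each example:
  [10, -30, -38, 32, 29, -22, -18, -41, -22, 33] -> [10, -30, -38, 32, -22, -18, -22] -> [-22, -18, -22, 32, -38, -30, 10] -> 32
  [1, -1, -43, 46] -> [46] -> [46] -> 46
  [-7, 24, 1, 36, 50] -> [24, 36, 50] -> [50, 36, 24] -> 50
  [-50, 36, -6, -37, -3, -50, -15, -41] -> [-50, 36, -6, -50] -> [-50, -6, 36, -50] -> 36
  [-22, -36, -12, 22, 36, 21, -47] -> [-22, -36, -12, 22, 36] -> [36, 22, -12, -36, -22] -> 36
  [-29, -43, -29, 50, -2, 22, 15, 30, -1, 33] -> [50, -2, 22, 30] -> [30, 22, -2, 50] -> 50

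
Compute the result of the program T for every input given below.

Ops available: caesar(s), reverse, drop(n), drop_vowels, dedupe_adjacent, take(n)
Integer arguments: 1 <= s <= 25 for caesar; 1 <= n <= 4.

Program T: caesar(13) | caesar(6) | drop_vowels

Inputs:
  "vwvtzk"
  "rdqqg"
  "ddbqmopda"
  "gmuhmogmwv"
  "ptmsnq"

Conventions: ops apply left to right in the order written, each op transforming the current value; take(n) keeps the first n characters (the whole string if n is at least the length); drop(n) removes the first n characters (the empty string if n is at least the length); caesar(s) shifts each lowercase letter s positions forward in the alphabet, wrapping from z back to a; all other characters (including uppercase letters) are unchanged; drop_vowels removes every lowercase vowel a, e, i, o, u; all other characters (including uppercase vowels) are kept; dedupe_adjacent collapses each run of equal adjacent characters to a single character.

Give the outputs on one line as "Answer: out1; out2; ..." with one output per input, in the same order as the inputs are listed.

Execution, op by op:
  "vwvtzk" -> "ijigmx" -> "opomsd" -> "pmsd"
  "rdqqg" -> "eqddt" -> "kwjjz" -> "kwjjz"
  "ddbqmopda" -> "qqodzbcqn" -> "wwujfhiwt" -> "wwjfhwt"
  "gmuhmogmwv" -> "tzhuzbtzji" -> "zfnafhzfpo" -> "zfnfhzfp"
  "ptmsnq" -> "cgzfad" -> "imflgj" -> "mflgj"

"pmsd"; "kwjjz"; "wwjfhwt"; "zfnfhzfp"; "mflgj"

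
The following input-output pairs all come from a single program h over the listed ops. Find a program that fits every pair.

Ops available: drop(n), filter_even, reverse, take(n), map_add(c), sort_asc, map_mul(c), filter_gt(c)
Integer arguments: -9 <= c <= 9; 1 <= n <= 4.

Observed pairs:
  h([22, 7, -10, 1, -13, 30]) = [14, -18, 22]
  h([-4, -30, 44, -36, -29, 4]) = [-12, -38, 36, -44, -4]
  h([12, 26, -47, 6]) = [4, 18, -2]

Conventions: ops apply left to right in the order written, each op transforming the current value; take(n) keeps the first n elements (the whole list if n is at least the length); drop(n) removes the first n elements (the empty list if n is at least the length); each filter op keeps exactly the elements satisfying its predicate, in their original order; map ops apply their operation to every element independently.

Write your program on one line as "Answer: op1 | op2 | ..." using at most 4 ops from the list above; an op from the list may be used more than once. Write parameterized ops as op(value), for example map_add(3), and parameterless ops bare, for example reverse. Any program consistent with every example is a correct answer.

reverse | map_add(-8) | filter_even | reverse

Check, running the answer program on each example:
  [22, 7, -10, 1, -13, 30] -> [30, -13, 1, -10, 7, 22] -> [22, -21, -7, -18, -1, 14] -> [22, -18, 14] -> [14, -18, 22]
  [-4, -30, 44, -36, -29, 4] -> [4, -29, -36, 44, -30, -4] -> [-4, -37, -44, 36, -38, -12] -> [-4, -44, 36, -38, -12] -> [-12, -38, 36, -44, -4]
  [12, 26, -47, 6] -> [6, -47, 26, 12] -> [-2, -55, 18, 4] -> [-2, 18, 4] -> [4, 18, -2]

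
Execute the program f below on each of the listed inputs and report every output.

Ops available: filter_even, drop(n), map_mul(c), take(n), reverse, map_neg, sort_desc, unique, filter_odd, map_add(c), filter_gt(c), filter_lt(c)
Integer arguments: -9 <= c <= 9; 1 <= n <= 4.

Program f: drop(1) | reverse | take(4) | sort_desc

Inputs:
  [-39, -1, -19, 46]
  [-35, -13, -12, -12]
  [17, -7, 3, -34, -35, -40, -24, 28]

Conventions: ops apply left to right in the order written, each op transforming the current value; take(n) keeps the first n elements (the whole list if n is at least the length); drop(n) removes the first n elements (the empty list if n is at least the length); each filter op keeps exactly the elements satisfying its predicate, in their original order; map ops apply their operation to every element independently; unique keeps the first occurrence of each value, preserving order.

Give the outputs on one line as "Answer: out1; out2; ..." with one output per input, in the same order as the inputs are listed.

Execution, op by op:
  [-39, -1, -19, 46] -> [-1, -19, 46] -> [46, -19, -1] -> [46, -19, -1] -> [46, -1, -19]
  [-35, -13, -12, -12] -> [-13, -12, -12] -> [-12, -12, -13] -> [-12, -12, -13] -> [-12, -12, -13]
  [17, -7, 3, -34, -35, -40, -24, 28] -> [-7, 3, -34, -35, -40, -24, 28] -> [28, -24, -40, -35, -34, 3, -7] -> [28, -24, -40, -35] -> [28, -24, -35, -40]

[46, -1, -19]; [-12, -12, -13]; [28, -24, -35, -40]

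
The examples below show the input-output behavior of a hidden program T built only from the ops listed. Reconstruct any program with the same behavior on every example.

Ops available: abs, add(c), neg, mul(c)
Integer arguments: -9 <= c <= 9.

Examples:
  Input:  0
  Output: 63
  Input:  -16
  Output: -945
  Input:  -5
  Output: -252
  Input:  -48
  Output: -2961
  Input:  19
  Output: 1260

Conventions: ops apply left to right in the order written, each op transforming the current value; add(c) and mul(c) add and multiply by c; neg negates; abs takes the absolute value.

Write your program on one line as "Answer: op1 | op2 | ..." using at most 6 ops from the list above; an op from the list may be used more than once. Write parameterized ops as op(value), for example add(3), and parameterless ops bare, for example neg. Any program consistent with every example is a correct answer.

neg | mul(9) | add(-9) | mul(7) | neg

Check, running the answer program on each example:
  0 -> 0 -> 0 -> -9 -> -63 -> 63
  -16 -> 16 -> 144 -> 135 -> 945 -> -945
  -5 -> 5 -> 45 -> 36 -> 252 -> -252
  -48 -> 48 -> 432 -> 423 -> 2961 -> -2961
  19 -> -19 -> -171 -> -180 -> -1260 -> 1260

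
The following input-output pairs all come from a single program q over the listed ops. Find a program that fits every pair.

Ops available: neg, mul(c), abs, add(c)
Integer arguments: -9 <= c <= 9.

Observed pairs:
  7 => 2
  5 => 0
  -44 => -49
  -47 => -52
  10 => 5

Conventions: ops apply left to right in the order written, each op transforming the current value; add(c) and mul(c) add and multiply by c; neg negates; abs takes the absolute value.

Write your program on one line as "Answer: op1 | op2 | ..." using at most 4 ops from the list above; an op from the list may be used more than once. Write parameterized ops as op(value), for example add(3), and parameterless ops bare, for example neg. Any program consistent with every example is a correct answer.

neg | add(5) | neg

Check, running the answer program on each example:
  7 -> -7 -> -2 -> 2
  5 -> -5 -> 0 -> 0
  -44 -> 44 -> 49 -> -49
  -47 -> 47 -> 52 -> -52
  10 -> -10 -> -5 -> 5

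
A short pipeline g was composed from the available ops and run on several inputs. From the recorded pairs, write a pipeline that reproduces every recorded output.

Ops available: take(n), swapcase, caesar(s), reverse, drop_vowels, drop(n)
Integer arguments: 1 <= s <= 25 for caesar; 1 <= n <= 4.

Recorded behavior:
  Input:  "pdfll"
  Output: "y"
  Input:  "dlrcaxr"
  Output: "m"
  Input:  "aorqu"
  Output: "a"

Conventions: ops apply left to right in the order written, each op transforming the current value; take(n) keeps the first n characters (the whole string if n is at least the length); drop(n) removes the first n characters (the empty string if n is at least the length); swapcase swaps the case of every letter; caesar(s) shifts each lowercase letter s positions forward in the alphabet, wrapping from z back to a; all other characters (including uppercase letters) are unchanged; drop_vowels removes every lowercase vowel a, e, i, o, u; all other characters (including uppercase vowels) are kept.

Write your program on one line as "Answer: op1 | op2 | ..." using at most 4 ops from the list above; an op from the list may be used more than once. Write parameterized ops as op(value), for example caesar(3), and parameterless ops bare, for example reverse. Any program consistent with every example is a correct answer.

take(4) | drop_vowels | take(1) | caesar(9)

Check, running the answer program on each example:
  "pdfll" -> "pdfl" -> "pdfl" -> "p" -> "y"
  "dlrcaxr" -> "dlrc" -> "dlrc" -> "d" -> "m"
  "aorqu" -> "aorq" -> "rq" -> "r" -> "a"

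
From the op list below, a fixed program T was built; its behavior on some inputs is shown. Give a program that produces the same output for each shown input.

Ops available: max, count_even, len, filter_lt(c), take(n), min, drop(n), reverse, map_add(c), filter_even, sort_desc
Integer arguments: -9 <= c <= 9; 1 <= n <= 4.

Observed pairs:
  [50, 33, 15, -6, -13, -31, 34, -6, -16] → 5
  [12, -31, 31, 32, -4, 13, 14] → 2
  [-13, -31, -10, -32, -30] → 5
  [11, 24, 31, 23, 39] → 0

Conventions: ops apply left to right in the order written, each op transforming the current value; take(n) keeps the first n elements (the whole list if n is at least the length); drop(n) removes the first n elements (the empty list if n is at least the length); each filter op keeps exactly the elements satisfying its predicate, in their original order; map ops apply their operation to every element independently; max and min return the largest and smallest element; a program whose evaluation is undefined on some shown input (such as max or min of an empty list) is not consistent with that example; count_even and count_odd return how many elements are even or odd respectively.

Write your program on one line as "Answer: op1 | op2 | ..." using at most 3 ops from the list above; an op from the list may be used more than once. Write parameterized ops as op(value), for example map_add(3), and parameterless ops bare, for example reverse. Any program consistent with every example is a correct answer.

filter_lt(6) | reverse | len

Check, running the answer program on each example:
  [50, 33, 15, -6, -13, -31, 34, -6, -16] -> [-6, -13, -31, -6, -16] -> [-16, -6, -31, -13, -6] -> 5
  [12, -31, 31, 32, -4, 13, 14] -> [-31, -4] -> [-4, -31] -> 2
  [-13, -31, -10, -32, -30] -> [-13, -31, -10, -32, -30] -> [-30, -32, -10, -31, -13] -> 5
  [11, 24, 31, 23, 39] -> [] -> [] -> 0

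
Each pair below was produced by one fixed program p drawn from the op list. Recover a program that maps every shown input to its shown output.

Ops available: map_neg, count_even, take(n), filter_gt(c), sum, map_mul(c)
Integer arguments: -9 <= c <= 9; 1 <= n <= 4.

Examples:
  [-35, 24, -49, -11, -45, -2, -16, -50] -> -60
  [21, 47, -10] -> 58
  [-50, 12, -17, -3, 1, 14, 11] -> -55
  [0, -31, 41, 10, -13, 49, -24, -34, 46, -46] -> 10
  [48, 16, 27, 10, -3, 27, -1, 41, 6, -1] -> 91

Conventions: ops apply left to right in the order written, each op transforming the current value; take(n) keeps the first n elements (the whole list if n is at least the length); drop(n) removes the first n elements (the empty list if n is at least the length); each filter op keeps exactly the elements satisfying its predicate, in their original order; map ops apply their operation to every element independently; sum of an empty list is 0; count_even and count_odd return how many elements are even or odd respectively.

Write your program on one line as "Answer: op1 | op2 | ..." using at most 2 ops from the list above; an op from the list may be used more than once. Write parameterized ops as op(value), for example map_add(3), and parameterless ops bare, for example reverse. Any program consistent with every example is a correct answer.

take(3) | sum

Check, running the answer program on each example:
  [-35, 24, -49, -11, -45, -2, -16, -50] -> [-35, 24, -49] -> -60
  [21, 47, -10] -> [21, 47, -10] -> 58
  [-50, 12, -17, -3, 1, 14, 11] -> [-50, 12, -17] -> -55
  [0, -31, 41, 10, -13, 49, -24, -34, 46, -46] -> [0, -31, 41] -> 10
  [48, 16, 27, 10, -3, 27, -1, 41, 6, -1] -> [48, 16, 27] -> 91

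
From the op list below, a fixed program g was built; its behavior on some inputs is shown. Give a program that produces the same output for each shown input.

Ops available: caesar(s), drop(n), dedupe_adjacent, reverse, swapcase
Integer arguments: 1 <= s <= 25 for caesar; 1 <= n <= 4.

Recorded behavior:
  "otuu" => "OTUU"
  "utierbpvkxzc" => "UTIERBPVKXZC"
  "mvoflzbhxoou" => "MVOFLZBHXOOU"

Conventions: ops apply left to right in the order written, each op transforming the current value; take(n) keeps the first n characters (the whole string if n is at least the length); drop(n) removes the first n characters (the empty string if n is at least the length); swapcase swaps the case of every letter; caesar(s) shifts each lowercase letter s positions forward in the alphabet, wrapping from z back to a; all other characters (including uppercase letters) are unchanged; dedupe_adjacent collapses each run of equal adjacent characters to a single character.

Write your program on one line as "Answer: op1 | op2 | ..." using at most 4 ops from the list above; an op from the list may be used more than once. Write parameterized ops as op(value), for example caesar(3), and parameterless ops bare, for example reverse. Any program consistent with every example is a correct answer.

reverse | swapcase | reverse

Check, running the answer program on each example:
  "otuu" -> "uuto" -> "UUTO" -> "OTUU"
  "utierbpvkxzc" -> "czxkvpbreitu" -> "CZXKVPBREITU" -> "UTIERBPVKXZC"
  "mvoflzbhxoou" -> "uooxhbzlfovm" -> "UOOXHBZLFOVM" -> "MVOFLZBHXOOU"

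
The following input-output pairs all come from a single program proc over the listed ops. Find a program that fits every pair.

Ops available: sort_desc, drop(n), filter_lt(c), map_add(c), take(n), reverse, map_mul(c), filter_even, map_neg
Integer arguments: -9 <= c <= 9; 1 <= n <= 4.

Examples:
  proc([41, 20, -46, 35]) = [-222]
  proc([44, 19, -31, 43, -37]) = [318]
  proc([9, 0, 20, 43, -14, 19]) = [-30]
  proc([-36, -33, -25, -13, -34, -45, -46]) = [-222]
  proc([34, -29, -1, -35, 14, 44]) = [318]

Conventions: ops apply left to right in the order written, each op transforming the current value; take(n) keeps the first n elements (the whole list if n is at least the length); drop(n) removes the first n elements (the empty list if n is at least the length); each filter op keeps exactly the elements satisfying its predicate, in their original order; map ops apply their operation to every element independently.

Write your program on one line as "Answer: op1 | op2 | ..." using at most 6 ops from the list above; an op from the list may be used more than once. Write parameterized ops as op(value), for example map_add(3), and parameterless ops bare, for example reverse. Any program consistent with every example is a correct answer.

filter_even | map_add(3) | reverse | map_add(6) | map_mul(6) | take(1)

Check, running the answer program on each example:
  [41, 20, -46, 35] -> [20, -46] -> [23, -43] -> [-43, 23] -> [-37, 29] -> [-222, 174] -> [-222]
  [44, 19, -31, 43, -37] -> [44] -> [47] -> [47] -> [53] -> [318] -> [318]
  [9, 0, 20, 43, -14, 19] -> [0, 20, -14] -> [3, 23, -11] -> [-11, 23, 3] -> [-5, 29, 9] -> [-30, 174, 54] -> [-30]
  [-36, -33, -25, -13, -34, -45, -46] -> [-36, -34, -46] -> [-33, -31, -43] -> [-43, -31, -33] -> [-37, -25, -27] -> [-222, -150, -162] -> [-222]
  [34, -29, -1, -35, 14, 44] -> [34, 14, 44] -> [37, 17, 47] -> [47, 17, 37] -> [53, 23, 43] -> [318, 138, 258] -> [318]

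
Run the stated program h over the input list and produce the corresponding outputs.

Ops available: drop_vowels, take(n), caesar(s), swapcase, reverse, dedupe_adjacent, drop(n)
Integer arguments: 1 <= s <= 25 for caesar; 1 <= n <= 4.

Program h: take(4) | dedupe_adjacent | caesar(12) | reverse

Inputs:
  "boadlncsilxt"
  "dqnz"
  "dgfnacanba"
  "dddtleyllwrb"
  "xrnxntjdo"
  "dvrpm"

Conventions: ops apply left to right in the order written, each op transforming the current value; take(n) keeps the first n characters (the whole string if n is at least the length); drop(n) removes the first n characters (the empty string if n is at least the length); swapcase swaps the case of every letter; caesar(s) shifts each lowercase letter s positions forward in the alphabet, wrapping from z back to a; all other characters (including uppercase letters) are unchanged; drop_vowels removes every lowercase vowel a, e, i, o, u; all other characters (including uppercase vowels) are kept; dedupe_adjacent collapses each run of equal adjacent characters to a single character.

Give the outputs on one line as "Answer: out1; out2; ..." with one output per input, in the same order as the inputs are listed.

"pman"; "lzcp"; "zrsp"; "fp"; "jzdj"; "bdhp"

Execution, op by op:
  "boadlncsilxt" -> "boad" -> "boad" -> "namp" -> "pman"
  "dqnz" -> "dqnz" -> "dqnz" -> "pczl" -> "lzcp"
  "dgfnacanba" -> "dgfn" -> "dgfn" -> "psrz" -> "zrsp"
  "dddtleyllwrb" -> "dddt" -> "dt" -> "pf" -> "fp"
  "xrnxntjdo" -> "xrnx" -> "xrnx" -> "jdzj" -> "jzdj"
  "dvrpm" -> "dvrp" -> "dvrp" -> "phdb" -> "bdhp"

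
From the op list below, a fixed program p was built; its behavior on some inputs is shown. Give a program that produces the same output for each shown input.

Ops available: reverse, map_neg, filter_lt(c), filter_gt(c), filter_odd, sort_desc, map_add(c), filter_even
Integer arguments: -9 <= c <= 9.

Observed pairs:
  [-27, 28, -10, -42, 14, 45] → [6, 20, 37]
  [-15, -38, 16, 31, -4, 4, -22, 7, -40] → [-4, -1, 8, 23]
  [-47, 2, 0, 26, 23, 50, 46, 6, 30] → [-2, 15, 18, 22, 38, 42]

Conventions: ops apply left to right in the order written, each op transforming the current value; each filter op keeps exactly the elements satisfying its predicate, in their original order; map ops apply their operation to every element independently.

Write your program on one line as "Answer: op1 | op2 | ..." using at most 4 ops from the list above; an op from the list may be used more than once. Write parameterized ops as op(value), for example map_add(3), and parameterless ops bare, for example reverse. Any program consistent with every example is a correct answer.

filter_gt(2) | sort_desc | reverse | map_add(-8)

Check, running the answer program on each example:
  [-27, 28, -10, -42, 14, 45] -> [28, 14, 45] -> [45, 28, 14] -> [14, 28, 45] -> [6, 20, 37]
  [-15, -38, 16, 31, -4, 4, -22, 7, -40] -> [16, 31, 4, 7] -> [31, 16, 7, 4] -> [4, 7, 16, 31] -> [-4, -1, 8, 23]
  [-47, 2, 0, 26, 23, 50, 46, 6, 30] -> [26, 23, 50, 46, 6, 30] -> [50, 46, 30, 26, 23, 6] -> [6, 23, 26, 30, 46, 50] -> [-2, 15, 18, 22, 38, 42]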